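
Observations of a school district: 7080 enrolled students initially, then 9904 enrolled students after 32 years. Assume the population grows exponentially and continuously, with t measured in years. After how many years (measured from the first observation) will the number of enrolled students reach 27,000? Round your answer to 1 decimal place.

r = ln(9904/7080) / 32 ≈ 0.01049 per year
t = ln(27000/7080) / r = 1.33856 / 0.01049 ≈ 127.609

t ≈ 127.6 years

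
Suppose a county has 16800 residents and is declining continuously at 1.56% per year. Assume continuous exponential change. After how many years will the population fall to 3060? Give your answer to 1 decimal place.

t ≈ 109.2 years

3060 = 16800 · e^(-0.0156·t)
t = ln(3060/16800) / -0.0156 = ln(0.18214) / -0.0156 = -1.70296 / -0.0156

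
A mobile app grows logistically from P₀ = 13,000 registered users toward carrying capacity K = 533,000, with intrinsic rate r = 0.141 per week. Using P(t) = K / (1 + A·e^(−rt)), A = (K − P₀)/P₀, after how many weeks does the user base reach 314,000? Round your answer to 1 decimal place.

A = (533000 − 13000)/13000 = 40
314000 = 533000/(1 + 40·e^(−0.141t)) → 1 + 40·e^(−0.141t) = 1.69745
e^(−0.141t) = 0.017436 → t = ln(57.3516)/0.141 = 4.0492/0.141

t ≈ 28.7 weeks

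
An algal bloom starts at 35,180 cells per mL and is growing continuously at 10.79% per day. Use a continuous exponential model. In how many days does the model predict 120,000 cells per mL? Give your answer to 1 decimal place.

t ≈ 11.4 days

120000 = 35180 · e^(0.1079·t)
t = ln(120000/35180) / 0.1079 = ln(3.41103) / 0.1079 = 1.22701 / 0.1079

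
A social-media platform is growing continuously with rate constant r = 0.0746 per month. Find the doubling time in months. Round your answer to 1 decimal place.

doubling time = ln(2) / |r| = 0.69315 / 0.0746

doubling time ≈ 9.3 months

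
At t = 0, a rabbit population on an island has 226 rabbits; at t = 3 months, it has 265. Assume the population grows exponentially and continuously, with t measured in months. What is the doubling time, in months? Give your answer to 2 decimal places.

doubling time ≈ 13.06 months

r = ln(265/226) / 3 = ln(1.17257) / 3 ≈ 0.053065 per month
doubling time = ln 2 / |r| = 0.69315 / 0.053065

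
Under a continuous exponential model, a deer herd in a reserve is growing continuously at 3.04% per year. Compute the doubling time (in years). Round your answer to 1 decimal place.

doubling time = ln(2) / |r| = 0.69315 / 0.0304

doubling time ≈ 22.8 years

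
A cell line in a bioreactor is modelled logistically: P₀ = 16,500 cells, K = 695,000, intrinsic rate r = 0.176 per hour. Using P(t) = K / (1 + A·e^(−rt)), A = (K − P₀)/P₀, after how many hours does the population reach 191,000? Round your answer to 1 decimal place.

t ≈ 15.6 hours

A = (695000 − 16500)/16500 = 41.12121
191000 = 695000/(1 + 41.12121·e^(−0.176t)) → 1 + 41.12121·e^(−0.176t) = 3.63874
e^(−0.176t) = 0.06417 → t = ln(15.58363)/0.176 = 2.74622/0.176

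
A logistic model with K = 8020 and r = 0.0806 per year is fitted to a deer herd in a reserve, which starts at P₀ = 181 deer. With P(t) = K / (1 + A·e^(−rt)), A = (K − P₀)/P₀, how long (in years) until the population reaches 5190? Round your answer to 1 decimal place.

A = (8020 − 181)/181 = 43.30939
5190 = 8020/(1 + 43.30939·e^(−0.0806t)) → 1 + 43.30939·e^(−0.0806t) = 1.54528
e^(−0.0806t) = 0.01259 → t = ln(79.42606)/0.0806 = 4.37483/0.0806

t ≈ 54.3 years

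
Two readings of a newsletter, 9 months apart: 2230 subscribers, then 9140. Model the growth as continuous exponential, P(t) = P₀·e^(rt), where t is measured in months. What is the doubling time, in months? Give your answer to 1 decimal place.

r = ln(9140/2230) / 9 = ln(4.09865) / 9 ≈ 0.15674 per month
doubling time = ln 2 / |r| = 0.69315 / 0.15674

doubling time ≈ 4.4 months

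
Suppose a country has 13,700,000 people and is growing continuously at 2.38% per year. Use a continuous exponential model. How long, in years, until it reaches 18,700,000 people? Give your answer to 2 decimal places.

t ≈ 13.07 years

18700000 = 13700000 · e^(0.0238·t)
t = ln(18700000/13700000) / 0.0238 = ln(1.36496) / 0.0238 = 0.31113 / 0.0238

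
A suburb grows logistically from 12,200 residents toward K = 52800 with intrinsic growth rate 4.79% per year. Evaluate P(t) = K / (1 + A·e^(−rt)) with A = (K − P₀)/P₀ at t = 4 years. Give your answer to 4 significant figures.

A = (52800 − 12200)/12200 = 3.32787
P(4) = 52800 / (1 + 3.32787·e^(−0.0479·4)) = 52800 / (1 + 3.32787·0.825637)
= 52800 / 3.74761 ≈ 14088.97

≈ 14,090 residents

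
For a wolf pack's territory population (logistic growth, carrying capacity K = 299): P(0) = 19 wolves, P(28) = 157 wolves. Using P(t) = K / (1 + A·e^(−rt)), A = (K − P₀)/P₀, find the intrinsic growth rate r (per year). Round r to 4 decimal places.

A = (299 − 19)/19 = 14.73684
157 = 299/(1 + 14.73684·e^(−r·28)) → e^(−28r) = (1.90446 − 1)/14.73684 = 0.061374
r = −ln(0.061374)/28 = 2.79077/28

r ≈ 0.0997 per year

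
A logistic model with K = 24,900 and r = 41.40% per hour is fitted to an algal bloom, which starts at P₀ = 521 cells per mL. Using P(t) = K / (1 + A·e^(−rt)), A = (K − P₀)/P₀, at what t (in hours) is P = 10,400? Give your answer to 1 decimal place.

t ≈ 8.5 hours

A = (24900 − 521)/521 = 46.79271
10400 = 24900/(1 + 46.79271·e^(−0.414t)) → 1 + 46.79271·e^(−0.414t) = 2.39423
e^(−0.414t) = 0.029796 → t = ln(33.56167)/0.414 = 3.51338/0.414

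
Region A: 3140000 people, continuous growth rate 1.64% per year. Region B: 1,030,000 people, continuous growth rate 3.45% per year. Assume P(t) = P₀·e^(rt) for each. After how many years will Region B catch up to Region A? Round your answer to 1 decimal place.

3140000·e^(0.0164t) = 1030000·e^(0.0345t)
3140000/1030000 = e^((0.0345 − 0.0164)t) → ln(3.04854) = 0.0181·t
t = 1.11466 / 0.0181

t ≈ 61.6 years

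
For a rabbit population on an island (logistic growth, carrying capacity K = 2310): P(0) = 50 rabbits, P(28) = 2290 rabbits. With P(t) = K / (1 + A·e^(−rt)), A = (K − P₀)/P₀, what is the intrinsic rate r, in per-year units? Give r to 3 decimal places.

r ≈ 0.305 per year

A = (2310 − 50)/50 = 45.2
2290 = 2310/(1 + 45.2·e^(−r·28)) → e^(−28r) = (1.00873 − 1)/45.2 = 0.000193
r = −ln(0.000193)/28 = 8.55167/28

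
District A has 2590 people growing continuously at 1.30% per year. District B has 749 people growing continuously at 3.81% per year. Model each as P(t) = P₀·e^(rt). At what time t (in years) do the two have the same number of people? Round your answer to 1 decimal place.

t ≈ 49.4 years

2590·e^(0.013t) = 749·e^(0.0381t)
2590/749 = e^((0.0381 − 0.013)t) → ln(3.45794) = 0.0251·t
t = 1.24067 / 0.0251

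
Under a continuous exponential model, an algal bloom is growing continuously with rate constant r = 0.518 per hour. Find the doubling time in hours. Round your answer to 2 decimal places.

doubling time = ln(2) / |r| = 0.69315 / 0.518

doubling time ≈ 1.34 hours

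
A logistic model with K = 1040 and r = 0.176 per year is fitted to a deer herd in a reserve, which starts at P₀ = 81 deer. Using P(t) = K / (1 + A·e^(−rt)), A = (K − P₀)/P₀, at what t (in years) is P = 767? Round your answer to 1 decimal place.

A = (1040 − 81)/81 = 11.83951
767 = 1040/(1 + 11.83951·e^(−0.176t)) → 1 + 11.83951·e^(−0.176t) = 1.35593
e^(−0.176t) = 0.030063 → t = ln(33.26337)/0.176 = 3.50446/0.176

t ≈ 19.9 years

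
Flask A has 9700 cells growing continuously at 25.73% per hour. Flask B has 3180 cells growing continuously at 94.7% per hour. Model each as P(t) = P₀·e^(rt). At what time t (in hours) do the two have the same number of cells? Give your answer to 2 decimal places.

t ≈ 1.62 hours

9700·e^(0.2573t) = 3180·e^(0.947t)
9700/3180 = e^((0.947 − 0.2573)t) → ln(3.05031) = 0.6897·t
t = 1.11524 / 0.6897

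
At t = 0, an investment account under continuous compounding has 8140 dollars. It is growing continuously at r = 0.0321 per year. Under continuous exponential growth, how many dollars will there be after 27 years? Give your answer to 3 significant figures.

P(27) = 8140 · e^(0.0321·27) = 8140 · e^(0.8667)
= 8140 · 2.37905 ≈ 19365.44

≈ 19,400 dollars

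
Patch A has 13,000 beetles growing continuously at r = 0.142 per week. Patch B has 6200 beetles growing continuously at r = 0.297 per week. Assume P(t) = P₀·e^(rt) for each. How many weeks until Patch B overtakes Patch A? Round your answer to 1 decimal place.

13000·e^(0.142t) = 6200·e^(0.297t)
13000/6200 = e^((0.297 − 0.142)t) → ln(2.09677) = 0.155·t
t = 0.7404 / 0.155

t ≈ 4.8 weeks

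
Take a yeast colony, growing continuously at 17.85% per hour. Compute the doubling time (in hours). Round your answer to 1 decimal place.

doubling time ≈ 3.9 hours

doubling time = ln(2) / |r| = 0.69315 / 0.1785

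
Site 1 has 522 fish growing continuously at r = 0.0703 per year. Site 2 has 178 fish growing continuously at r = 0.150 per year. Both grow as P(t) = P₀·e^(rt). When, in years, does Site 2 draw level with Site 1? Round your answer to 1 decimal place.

522·e^(0.0703t) = 178·e^(0.15t)
522/178 = e^((0.15 − 0.0703)t) → ln(2.93258) = 0.0797·t
t = 1.07588 / 0.0797

t ≈ 13.5 years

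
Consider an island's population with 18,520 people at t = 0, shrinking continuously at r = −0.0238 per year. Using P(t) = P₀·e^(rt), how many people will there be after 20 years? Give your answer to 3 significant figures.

P(20) = 18520 · e^(-0.0238·20) = 18520 · e^(-0.476)
= 18520 · 0.62126 ≈ 11505.8

≈ 11,500 people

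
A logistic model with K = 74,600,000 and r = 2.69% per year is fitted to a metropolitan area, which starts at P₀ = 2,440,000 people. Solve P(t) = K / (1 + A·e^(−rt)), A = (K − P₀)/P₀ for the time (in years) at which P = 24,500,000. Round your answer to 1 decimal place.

A = (74600000 − 2440000)/2440000 = 29.57377
24500000 = 74600000/(1 + 29.57377·e^(−0.0269t)) → 1 + 29.57377·e^(−0.0269t) = 3.0449
e^(−0.0269t) = 0.069146 → t = ln(14.46222)/0.0269 = 2.67154/0.0269

t ≈ 99.3 years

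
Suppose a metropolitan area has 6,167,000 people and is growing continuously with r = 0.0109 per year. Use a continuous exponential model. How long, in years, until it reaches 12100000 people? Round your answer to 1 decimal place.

12100000 = 6167000 · e^(0.0109·t)
t = ln(12100000/6167000) / 0.0109 = ln(1.96206) / 0.0109 = 0.67399 / 0.0109

t ≈ 61.8 years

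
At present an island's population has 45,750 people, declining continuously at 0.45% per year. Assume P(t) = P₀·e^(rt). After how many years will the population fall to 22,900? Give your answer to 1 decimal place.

t ≈ 153.8 years

22900 = 45750 · e^(-0.0045·t)
t = ln(22900/45750) / -0.0045 = ln(0.50055) / -0.0045 = -0.69205 / -0.0045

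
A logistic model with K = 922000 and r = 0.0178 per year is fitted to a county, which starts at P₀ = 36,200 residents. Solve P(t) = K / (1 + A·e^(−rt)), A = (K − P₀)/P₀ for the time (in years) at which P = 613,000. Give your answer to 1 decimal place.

t ≈ 218.1 years

A = (922000 − 36200)/36200 = 24.46961
613000 = 922000/(1 + 24.46961·e^(−0.0178t)) → 1 + 24.46961·e^(−0.0178t) = 1.50408
e^(−0.0178t) = 0.0206 → t = ln(48.54328)/0.0178 = 3.88246/0.0178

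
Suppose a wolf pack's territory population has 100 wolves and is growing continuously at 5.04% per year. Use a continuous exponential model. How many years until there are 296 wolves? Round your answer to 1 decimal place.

t ≈ 21.5 years

296 = 100 · e^(0.0504·t)
t = ln(296/100) / 0.0504 = ln(2.96) / 0.0504 = 1.08519 / 0.0504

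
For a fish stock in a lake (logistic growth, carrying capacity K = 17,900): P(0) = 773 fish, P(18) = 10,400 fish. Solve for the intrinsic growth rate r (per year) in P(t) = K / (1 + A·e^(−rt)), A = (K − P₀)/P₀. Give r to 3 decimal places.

A = (17900 − 773)/773 = 22.15653
10400 = 17900/(1 + 22.15653·e^(−r·18)) → e^(−18r) = (1.72115 − 1)/22.15653 = 0.032548
r = −ln(0.032548)/18 = 3.42504/18

r ≈ 0.190 per year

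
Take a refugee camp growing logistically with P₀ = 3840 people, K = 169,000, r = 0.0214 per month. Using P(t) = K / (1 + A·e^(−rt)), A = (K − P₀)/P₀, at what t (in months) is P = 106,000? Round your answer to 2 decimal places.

A = (169000 − 3840)/3840 = 43.01042
106000 = 169000/(1 + 43.01042·e^(−0.0214t)) → 1 + 43.01042·e^(−0.0214t) = 1.59434
e^(−0.0214t) = 0.013819 → t = ln(72.36673)/0.0214 = 4.28175/0.0214

t ≈ 200.08 months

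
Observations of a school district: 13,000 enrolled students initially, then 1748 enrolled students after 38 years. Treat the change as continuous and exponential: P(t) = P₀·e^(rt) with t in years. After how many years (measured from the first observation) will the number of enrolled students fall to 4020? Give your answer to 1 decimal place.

t ≈ 22.2 years

r = ln(1748/13000) / 38 ≈ -0.052802 per year
t = ln(4020/13000) / r = -1.17367 / -0.052802 ≈ 22.228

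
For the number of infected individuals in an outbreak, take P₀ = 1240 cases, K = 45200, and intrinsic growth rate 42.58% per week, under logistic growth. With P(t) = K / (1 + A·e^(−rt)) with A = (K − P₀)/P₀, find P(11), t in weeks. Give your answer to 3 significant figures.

≈ 34,000 cases

A = (45200 − 1240)/1240 = 35.45161
P(11) = 45200 / (1 + 35.45161·e^(−0.4258·11)) = 45200 / (1 + 35.45161·0.009244)
= 45200 / 1.32771 ≈ 34043.62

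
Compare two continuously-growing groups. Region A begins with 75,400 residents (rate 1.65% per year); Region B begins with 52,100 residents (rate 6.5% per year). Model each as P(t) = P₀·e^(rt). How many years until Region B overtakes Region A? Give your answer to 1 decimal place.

t ≈ 7.6 years

75400·e^(0.0165t) = 52100·e^(0.065t)
75400/52100 = e^((0.065 − 0.0165)t) → ln(1.44722) = 0.0485·t
t = 0.36964 / 0.0485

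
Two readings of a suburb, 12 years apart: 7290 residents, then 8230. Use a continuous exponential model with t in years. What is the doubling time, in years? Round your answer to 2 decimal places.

doubling time ≈ 68.58 years

r = ln(8230/7290) / 12 = ln(1.12894) / 12 ≈ 0.010107 per year
doubling time = ln 2 / |r| = 0.69315 / 0.010107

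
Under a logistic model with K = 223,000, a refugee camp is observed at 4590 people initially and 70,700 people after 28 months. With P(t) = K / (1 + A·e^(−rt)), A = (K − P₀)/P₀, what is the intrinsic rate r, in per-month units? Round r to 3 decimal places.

r ≈ 0.111 per month

A = (223000 − 4590)/4590 = 47.58388
70700 = 223000/(1 + 47.58388·e^(−r·28)) → e^(−28r) = (3.15417 − 1)/47.58388 = 0.045271
r = −ln(0.045271)/28 = 3.09509/28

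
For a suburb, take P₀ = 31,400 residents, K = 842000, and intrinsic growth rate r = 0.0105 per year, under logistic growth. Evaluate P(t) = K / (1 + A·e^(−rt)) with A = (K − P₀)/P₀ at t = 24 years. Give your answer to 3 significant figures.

A = (842000 − 31400)/31400 = 25.81529
P(24) = 842000 / (1 + 25.81529·e^(−0.0105·24)) = 842000 / (1 + 25.81529·0.777245)
= 842000 / 21.0648 ≈ 39971.9

≈ 40,000 residents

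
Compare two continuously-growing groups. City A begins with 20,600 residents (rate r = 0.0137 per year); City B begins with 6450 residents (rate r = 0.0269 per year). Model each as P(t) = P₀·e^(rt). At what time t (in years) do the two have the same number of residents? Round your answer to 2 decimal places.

t ≈ 87.97 years

20600·e^(0.0137t) = 6450·e^(0.0269t)
20600/6450 = e^((0.0269 − 0.0137)t) → ln(3.1938) = 0.0132·t
t = 1.16121 / 0.0132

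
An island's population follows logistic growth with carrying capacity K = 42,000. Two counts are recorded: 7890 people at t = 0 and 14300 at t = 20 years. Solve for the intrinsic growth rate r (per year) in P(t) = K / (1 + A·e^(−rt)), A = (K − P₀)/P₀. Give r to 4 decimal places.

A = (42000 − 7890)/7890 = 4.32319
14300 = 42000/(1 + 4.32319·e^(−r·20)) → e^(−20r) = (2.93706 − 1)/4.32319 = 0.448063
r = −ln(0.448063)/20 = 0.80282/20

r ≈ 0.0401 per year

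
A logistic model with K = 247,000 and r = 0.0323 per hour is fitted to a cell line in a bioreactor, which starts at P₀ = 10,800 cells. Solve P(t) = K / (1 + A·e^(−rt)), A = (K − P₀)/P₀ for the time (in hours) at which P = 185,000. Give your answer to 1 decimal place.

t ≈ 129.4 hours

A = (247000 − 10800)/10800 = 21.87037
185000 = 247000/(1 + 21.87037·e^(−0.0323t)) → 1 + 21.87037·e^(−0.0323t) = 1.33514
e^(−0.0323t) = 0.015324 → t = ln(65.25836)/0.0323 = 4.17835/0.0323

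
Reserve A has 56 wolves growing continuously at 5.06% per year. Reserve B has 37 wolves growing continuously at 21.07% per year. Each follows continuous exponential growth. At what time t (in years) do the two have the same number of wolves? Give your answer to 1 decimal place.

t ≈ 2.6 years

56·e^(0.0506t) = 37·e^(0.2107t)
56/37 = e^((0.2107 − 0.0506)t) → ln(1.51351) = 0.1601·t
t = 0.41443 / 0.1601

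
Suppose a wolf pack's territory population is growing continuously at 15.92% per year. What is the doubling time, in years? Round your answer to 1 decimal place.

doubling time = ln(2) / |r| = 0.69315 / 0.1592

doubling time ≈ 4.4 years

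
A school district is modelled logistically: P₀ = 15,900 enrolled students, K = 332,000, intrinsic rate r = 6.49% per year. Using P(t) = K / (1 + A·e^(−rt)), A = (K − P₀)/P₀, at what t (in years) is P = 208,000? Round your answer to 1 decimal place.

t ≈ 54.0 years

A = (332000 − 15900)/15900 = 19.8805
208000 = 332000/(1 + 19.8805·e^(−0.0649t)) → 1 + 19.8805·e^(−0.0649t) = 1.59615
e^(−0.0649t) = 0.029987 → t = ln(33.34794)/0.0649 = 3.507/0.0649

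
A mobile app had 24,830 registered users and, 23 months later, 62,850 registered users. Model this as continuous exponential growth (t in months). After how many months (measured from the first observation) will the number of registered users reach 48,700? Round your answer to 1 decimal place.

r = ln(62850/24830) / 23 ≈ 0.040378 per month
t = ln(48700/24830) / r = 0.67363 / 0.040378 ≈ 16.683

t ≈ 16.7 months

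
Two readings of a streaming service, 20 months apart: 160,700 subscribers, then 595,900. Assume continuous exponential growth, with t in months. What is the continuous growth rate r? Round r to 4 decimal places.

595900 = 160700 · e^(r·20)
e^(20r) = 595900/160700 = 3.70815
r = ln(3.70815) / 20 = 1.31053 / 20

r ≈ 0.0655 per month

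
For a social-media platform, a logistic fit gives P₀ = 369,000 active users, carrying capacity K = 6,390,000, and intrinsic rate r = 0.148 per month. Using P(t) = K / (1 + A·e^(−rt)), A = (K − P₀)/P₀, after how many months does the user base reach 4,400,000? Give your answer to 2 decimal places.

t ≈ 24.23 months

A = (6390000 − 369000)/369000 = 16.31707
4400000 = 6390000/(1 + 16.31707·e^(−0.148t)) → 1 + 16.31707·e^(−0.148t) = 1.45227
e^(−0.148t) = 0.027718 → t = ln(36.07795)/0.148 = 3.58568/0.148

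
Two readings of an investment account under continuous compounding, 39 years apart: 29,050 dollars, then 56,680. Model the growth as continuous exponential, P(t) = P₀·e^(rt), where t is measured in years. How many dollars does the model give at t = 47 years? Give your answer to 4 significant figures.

r = ln(56680/29050) / 39 ≈ 0.017139 per year
P(47) = 29050 · e^(0.017139·47) = 29050 · 2.23784 ≈ 65009.26

≈ 65,010 dollars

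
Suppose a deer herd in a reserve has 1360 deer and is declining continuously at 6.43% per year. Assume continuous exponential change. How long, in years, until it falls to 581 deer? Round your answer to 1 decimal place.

581 = 1360 · e^(-0.0643·t)
t = ln(581/1360) / -0.0643 = ln(0.42721) / -0.0643 = -0.85049 / -0.0643

t ≈ 13.2 years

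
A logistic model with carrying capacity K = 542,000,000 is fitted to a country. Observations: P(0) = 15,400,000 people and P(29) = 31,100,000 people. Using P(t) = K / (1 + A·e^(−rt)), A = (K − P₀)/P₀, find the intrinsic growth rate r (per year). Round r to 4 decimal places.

r ≈ 0.0253 per year

A = (542000000 − 15400000)/15400000 = 34.19481
31100000 = 542000000/(1 + 34.19481·e^(−r·29)) → e^(−29r) = (17.42765 − 1)/34.19481 = 0.480414
r = −ln(0.480414)/29 = 0.73311/29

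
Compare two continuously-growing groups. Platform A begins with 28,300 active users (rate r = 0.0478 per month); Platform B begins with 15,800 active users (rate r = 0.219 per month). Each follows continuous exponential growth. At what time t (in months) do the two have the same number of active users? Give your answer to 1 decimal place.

t ≈ 3.4 months

28300·e^(0.0478t) = 15800·e^(0.219t)
28300/15800 = e^((0.219 − 0.0478)t) → ln(1.79114) = 0.1712·t
t = 0.58285 / 0.1712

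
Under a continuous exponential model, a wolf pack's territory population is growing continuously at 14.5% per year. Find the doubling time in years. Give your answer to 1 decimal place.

doubling time = ln(2) / |r| = 0.69315 / 0.145

doubling time ≈ 4.8 years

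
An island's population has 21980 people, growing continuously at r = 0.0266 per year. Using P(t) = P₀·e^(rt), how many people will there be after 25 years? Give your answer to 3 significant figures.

≈ 42,700 people

P(25) = 21980 · e^(0.0266·25) = 21980 · e^(0.665)
= 21980 · 1.94449 ≈ 42739.9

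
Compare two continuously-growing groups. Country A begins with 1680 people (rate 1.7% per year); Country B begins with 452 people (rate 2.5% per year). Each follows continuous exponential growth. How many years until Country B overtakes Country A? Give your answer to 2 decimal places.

t ≈ 164.11 years

1680·e^(0.017t) = 452·e^(0.025t)
1680/452 = e^((0.025 − 0.017)t) → ln(3.71681) = 0.008·t
t = 1.31287 / 0.008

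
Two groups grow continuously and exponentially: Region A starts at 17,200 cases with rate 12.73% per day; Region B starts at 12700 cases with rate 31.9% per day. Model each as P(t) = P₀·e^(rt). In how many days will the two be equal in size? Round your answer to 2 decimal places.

17200·e^(0.1273t) = 12700·e^(0.319t)
17200/12700 = e^((0.319 − 0.1273)t) → ln(1.35433) = 0.1917·t
t = 0.30331 / 0.1917

t ≈ 1.58 days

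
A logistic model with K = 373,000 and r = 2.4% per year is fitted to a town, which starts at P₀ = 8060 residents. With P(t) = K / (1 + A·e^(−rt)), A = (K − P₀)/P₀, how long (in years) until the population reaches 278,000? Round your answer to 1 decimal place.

t ≈ 203.6 years

A = (373000 − 8060)/8060 = 45.27792
278000 = 373000/(1 + 45.27792·e^(−0.024t)) → 1 + 45.27792·e^(−0.024t) = 1.34173
e^(−0.024t) = 0.007547 → t = ln(132.49748)/0.024 = 4.88656/0.024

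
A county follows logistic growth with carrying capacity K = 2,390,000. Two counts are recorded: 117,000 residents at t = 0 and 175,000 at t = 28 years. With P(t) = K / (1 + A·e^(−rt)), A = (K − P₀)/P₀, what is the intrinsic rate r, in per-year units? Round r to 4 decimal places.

r ≈ 0.0153 per year

A = (2390000 − 117000)/117000 = 19.42735
175000 = 2390000/(1 + 19.42735·e^(−r·28)) → e^(−28r) = (13.65714 − 1)/19.42735 = 0.651512
r = −ln(0.651512)/28 = 0.42846/28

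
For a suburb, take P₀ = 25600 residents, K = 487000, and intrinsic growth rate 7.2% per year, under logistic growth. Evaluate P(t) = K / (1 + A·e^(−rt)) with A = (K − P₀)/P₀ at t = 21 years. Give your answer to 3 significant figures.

A = (487000 − 25600)/25600 = 18.02344
P(21) = 487000 / (1 + 18.02344·e^(−0.072·21)) = 487000 / (1 + 18.02344·0.220469)
= 487000 / 4.9736 ≈ 97916.96

≈ 97,900 residents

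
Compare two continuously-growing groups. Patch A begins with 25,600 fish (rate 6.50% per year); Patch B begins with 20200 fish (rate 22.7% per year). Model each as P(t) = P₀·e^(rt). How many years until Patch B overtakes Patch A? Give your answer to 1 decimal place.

25600·e^(0.065t) = 20200·e^(0.227t)
25600/20200 = e^((0.227 − 0.065)t) → ln(1.26733) = 0.162·t
t = 0.23691 / 0.162

t ≈ 1.5 years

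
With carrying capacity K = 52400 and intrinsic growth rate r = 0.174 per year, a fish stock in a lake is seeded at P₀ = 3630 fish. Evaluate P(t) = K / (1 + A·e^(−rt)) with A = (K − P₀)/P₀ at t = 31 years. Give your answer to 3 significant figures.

A = (52400 − 3630)/3630 = 13.43526
P(31) = 52400 / (1 + 13.43526·e^(−0.174·31)) = 52400 / (1 + 13.43526·0.004544)
= 52400 / 1.06105 ≈ 49385.2

≈ 49,400 fish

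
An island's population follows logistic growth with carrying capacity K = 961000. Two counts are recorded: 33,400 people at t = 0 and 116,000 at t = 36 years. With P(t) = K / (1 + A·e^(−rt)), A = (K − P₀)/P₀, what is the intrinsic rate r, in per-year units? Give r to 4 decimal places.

A = (961000 − 33400)/33400 = 27.77246
116000 = 961000/(1 + 27.77246·e^(−r·36)) → e^(−36r) = (8.28448 − 1)/27.77246 = 0.262292
r = −ln(0.262292)/36 = 1.3383/36

r ≈ 0.0372 per year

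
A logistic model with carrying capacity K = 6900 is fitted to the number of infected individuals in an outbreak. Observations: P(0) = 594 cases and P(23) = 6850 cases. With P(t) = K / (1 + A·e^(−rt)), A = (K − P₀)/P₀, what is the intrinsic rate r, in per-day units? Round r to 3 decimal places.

r ≈ 0.317 per day

A = (6900 − 594)/594 = 10.61616
6850 = 6900/(1 + 10.61616·e^(−r·23)) → e^(−23r) = (1.0073 − 1)/10.61616 = 0.000688
r = −ln(0.000688)/23 = 7.28236/23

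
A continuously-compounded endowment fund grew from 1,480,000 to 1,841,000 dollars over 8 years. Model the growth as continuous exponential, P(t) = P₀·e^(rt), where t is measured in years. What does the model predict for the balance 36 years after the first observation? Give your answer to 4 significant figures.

r = ln(1841000/1480000) / 8 ≈ 0.027283 per year
P(36) = 1480000 · e^(0.027283·36) = 1480000 · 2.67033 ≈ 3952082.89

≈ 3,952,000 dollars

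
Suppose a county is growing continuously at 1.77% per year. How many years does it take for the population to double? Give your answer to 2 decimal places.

doubling time ≈ 39.16 years

doubling time = ln(2) / |r| = 0.69315 / 0.0177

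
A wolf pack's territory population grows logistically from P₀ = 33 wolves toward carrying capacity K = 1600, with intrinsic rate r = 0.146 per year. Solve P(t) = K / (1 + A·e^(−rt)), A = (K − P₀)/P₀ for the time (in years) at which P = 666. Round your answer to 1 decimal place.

t ≈ 24.1 years

A = (1600 − 33)/33 = 47.48485
666 = 1600/(1 + 47.48485·e^(−0.146t)) → 1 + 47.48485·e^(−0.146t) = 2.4024
e^(−0.146t) = 0.029534 → t = ln(33.85965)/0.146 = 3.52222/0.146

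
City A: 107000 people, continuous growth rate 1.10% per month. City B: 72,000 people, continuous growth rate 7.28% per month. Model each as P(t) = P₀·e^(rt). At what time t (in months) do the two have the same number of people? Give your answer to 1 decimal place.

t ≈ 6.4 months

107000·e^(0.011t) = 72000·e^(0.0728t)
107000/72000 = e^((0.0728 − 0.011)t) → ln(1.48611) = 0.0618·t
t = 0.39616 / 0.0618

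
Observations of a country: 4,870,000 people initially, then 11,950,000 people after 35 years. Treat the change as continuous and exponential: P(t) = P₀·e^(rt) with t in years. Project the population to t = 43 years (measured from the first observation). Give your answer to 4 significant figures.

r = ln(11950000/4870000) / 35 ≈ 0.025647 per year
P(43) = 4870000 · e^(0.025647·43) = 4870000 · 3.01262 ≈ 14671480.8

≈ 14,670,000 people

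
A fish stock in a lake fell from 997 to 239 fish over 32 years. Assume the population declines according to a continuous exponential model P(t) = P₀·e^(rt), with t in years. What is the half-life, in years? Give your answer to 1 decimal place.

half-life ≈ 15.5 years

r = ln(239/997) / 32 = ln(0.23972) / 32 ≈ -0.044634 per year
half-life = ln 2 / |r| = 0.69315 / 0.044634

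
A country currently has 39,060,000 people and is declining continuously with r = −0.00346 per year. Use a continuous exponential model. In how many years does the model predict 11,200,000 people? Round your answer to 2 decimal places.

11200000 = 39060000 · e^(-0.00346·t)
t = ln(11200000/39060000) / -0.00346 = ln(0.28674) / -0.00346 = -1.24919 / -0.00346

t ≈ 361.04 years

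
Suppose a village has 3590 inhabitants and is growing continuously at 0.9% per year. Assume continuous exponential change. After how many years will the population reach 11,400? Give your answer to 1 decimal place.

11400 = 3590 · e^(0.009·t)
t = ln(11400/3590) / 0.009 = ln(3.17549) / 0.009 = 1.15546 / 0.009

t ≈ 128.4 years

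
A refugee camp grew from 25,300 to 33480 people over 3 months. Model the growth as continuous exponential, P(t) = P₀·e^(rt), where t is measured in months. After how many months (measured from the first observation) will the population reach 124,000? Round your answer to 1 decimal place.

r = ln(33480/25300) / 3 ≈ 0.093381 per month
t = ln(124000/25300) / r = 1.58948 / 0.093381 ≈ 17.021

t ≈ 17.0 months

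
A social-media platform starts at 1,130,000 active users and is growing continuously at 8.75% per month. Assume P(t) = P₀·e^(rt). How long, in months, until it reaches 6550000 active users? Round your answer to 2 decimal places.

t ≈ 20.08 months

6550000 = 1130000 · e^(0.0875·t)
t = ln(6550000/1130000) / 0.0875 = ln(5.79646) / 0.0875 = 1.75725 / 0.0875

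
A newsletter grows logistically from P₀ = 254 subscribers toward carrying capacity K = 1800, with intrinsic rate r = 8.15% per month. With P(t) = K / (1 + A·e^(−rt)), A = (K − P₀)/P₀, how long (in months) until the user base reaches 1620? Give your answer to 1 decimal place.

t ≈ 49.1 months

A = (1800 − 254)/254 = 6.08661
1620 = 1800/(1 + 6.08661·e^(−0.0815t)) → 1 + 6.08661·e^(−0.0815t) = 1.11111
e^(−0.0815t) = 0.018255 → t = ln(54.77953)/0.0815 = 4.00332/0.0815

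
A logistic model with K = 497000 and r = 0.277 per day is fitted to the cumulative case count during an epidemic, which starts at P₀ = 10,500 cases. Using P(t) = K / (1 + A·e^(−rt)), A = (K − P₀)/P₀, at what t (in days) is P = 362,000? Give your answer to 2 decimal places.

A = (497000 − 10500)/10500 = 46.33333
362000 = 497000/(1 + 46.33333·e^(−0.277t)) → 1 + 46.33333·e^(−0.277t) = 1.37293
e^(−0.277t) = 0.008049 → t = ln(124.24198)/0.277 = 4.82223/0.277

t ≈ 17.41 days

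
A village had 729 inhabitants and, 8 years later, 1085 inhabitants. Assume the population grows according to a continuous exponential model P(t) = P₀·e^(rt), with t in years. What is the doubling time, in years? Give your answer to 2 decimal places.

doubling time ≈ 13.94 years

r = ln(1085/729) / 8 = ln(1.48834) / 8 ≈ 0.049708 per year
doubling time = ln 2 / |r| = 0.69315 / 0.049708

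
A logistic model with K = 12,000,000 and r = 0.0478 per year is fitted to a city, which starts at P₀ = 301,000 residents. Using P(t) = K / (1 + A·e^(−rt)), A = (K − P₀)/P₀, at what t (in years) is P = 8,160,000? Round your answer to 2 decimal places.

t ≈ 92.34 years

A = (12000000 − 301000)/301000 = 38.86711
8160000 = 12000000/(1 + 38.86711·e^(−0.0478t)) → 1 + 38.86711·e^(−0.0478t) = 1.47059
e^(−0.0478t) = 0.012108 → t = ln(82.59261)/0.0478 = 4.41392/0.0478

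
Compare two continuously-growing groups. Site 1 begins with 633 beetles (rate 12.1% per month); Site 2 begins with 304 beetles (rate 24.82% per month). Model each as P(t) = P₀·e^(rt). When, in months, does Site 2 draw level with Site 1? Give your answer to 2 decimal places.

t ≈ 5.77 months

633·e^(0.121t) = 304·e^(0.2482t)
633/304 = e^((0.2482 − 0.121)t) → ln(2.08224) = 0.1272·t
t = 0.73344 / 0.1272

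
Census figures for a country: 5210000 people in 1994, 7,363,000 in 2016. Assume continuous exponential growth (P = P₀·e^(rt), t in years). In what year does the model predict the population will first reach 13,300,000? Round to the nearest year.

year 2054

r = ln(7363000/5210000) / 22 = 0.34589/22 ≈ 0.015722 per year
t = ln(13300000/5210000) / r = 0.93718/0.015722 ≈ 59.61 years after 1994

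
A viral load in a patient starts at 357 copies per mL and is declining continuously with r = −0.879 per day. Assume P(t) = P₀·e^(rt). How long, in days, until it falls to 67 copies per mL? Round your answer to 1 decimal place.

67 = 357 · e^(-0.879·t)
t = ln(67/357) / -0.879 = ln(0.18768) / -0.879 = -1.67304 / -0.879

t ≈ 1.9 days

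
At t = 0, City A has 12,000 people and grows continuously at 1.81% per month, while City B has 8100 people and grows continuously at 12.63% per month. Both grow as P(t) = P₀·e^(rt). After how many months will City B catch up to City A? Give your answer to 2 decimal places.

12000·e^(0.0181t) = 8100·e^(0.1263t)
12000/8100 = e^((0.1263 − 0.0181)t) → ln(1.48148) = 0.1082·t
t = 0.39304 / 0.1082

t ≈ 3.63 months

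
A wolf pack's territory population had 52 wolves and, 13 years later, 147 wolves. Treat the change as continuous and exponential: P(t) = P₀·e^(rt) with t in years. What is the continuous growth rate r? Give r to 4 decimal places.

r ≈ 0.0799 per year

147 = 52 · e^(r·13)
e^(13r) = 147/52 = 2.82692
r = ln(2.82692) / 13 = 1.03919 / 13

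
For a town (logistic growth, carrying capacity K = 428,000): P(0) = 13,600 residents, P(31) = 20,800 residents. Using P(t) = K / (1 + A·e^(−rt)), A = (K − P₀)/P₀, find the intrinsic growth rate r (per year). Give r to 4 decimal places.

r ≈ 0.0143 per year

A = (428000 − 13600)/13600 = 30.47059
20800 = 428000/(1 + 30.47059·e^(−r·31)) → e^(−31r) = (20.57692 − 1)/30.47059 = 0.642486
r = −ln(0.642486)/31 = 0.44241/31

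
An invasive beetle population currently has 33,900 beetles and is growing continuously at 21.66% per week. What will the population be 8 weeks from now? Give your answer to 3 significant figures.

≈ 192,000 beetles

P(8) = 33900 · e^(0.2166·8) = 33900 · e^(1.7328)
= 33900 · 5.65647 ≈ 191754.33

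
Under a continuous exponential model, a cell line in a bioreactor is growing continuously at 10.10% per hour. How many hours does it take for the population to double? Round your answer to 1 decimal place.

doubling time ≈ 6.9 hours

doubling time = ln(2) / |r| = 0.69315 / 0.101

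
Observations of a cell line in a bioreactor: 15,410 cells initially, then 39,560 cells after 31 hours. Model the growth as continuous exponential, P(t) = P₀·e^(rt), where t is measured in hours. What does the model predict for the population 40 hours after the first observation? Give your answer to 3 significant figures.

≈ 52,000 cells

r = ln(39560/15410) / 31 ≈ 0.030413 per hour
P(40) = 15410 · e^(0.030413·40) = 15410 · 3.37542 ≈ 52015.16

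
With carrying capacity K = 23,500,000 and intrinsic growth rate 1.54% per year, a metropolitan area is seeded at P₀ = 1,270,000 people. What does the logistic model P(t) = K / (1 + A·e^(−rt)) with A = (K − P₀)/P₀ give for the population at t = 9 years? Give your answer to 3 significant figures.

A = (23500000 − 1270000)/1270000 = 17.50394
P(9) = 23500000 / (1 + 17.50394·e^(−0.0154·9)) = 23500000 / (1 + 17.50394·0.870576)
= 23500000 / 16.23851 ≈ 1447177.04

≈ 1,450,000 people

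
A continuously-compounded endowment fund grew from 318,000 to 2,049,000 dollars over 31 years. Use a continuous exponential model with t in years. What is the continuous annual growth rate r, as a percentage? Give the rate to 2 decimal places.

r ≈ 6.01% per year

2049000 = 318000 · e^(r·31)
e^(31r) = 2049000/318000 = 6.4434
r = ln(6.4434) / 31 = 1.86306 / 31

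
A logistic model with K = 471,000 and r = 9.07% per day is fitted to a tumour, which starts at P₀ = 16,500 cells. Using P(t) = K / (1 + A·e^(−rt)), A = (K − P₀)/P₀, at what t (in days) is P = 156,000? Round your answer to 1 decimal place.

t ≈ 28.8 days

A = (471000 − 16500)/16500 = 27.54545
156000 = 471000/(1 + 27.54545·e^(−0.0907t)) → 1 + 27.54545·e^(−0.0907t) = 3.01923
e^(−0.0907t) = 0.073305 → t = ln(13.64156)/0.0907 = 2.61312/0.0907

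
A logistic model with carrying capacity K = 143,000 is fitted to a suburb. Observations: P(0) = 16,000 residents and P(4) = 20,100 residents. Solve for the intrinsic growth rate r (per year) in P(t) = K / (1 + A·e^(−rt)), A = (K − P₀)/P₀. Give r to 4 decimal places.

A = (143000 − 16000)/16000 = 7.9375
20100 = 143000/(1 + 7.9375·e^(−r·4)) → e^(−4r) = (7.11443 − 1)/7.9375 = 0.770322
r = −ln(0.770322)/4 = 0.26095/4

r ≈ 0.0652 per year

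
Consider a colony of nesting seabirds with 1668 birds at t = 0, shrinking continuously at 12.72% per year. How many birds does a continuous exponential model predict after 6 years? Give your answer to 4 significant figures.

≈ 777.6 birds

P(6) = 1668 · e^(-0.1272·6) = 1668 · e^(-0.7632)
= 1668 · 0.46617 ≈ 777.58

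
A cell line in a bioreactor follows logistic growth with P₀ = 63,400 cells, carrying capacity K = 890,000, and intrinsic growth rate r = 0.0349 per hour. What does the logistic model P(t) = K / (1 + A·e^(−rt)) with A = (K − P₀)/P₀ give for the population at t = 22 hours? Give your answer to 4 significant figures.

A = (890000 − 63400)/63400 = 13.03785
P(22) = 890000 / (1 + 13.03785·e^(−0.0349·22)) = 890000 / (1 + 13.03785·0.464033)
= 890000 / 7.04999 ≈ 126241.27

≈ 126,200 cells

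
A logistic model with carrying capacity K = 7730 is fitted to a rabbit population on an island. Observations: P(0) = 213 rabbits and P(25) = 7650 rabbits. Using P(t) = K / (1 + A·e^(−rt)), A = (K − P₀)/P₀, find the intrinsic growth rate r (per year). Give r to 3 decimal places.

r ≈ 0.325 per year

A = (7730 − 213)/213 = 35.29108
7650 = 7730/(1 + 35.29108·e^(−r·25)) → e^(−25r) = (1.01046 − 1)/35.29108 = 0.000296
r = −ln(0.000296)/25 = 8.12406/25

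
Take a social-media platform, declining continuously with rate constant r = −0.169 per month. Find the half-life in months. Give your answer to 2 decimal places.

half-life = ln(2) / |r| = 0.69315 / 0.169

half-life ≈ 4.10 months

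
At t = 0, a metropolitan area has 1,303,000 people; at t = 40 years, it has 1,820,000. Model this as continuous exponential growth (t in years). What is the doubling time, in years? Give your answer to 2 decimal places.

doubling time ≈ 82.97 years

r = ln(1820000/1303000) / 40 = ln(1.39678) / 40 ≈ 0.008354 per year
doubling time = ln 2 / |r| = 0.69315 / 0.008354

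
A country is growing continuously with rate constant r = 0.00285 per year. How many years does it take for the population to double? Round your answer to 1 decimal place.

doubling time ≈ 243.2 years

doubling time = ln(2) / |r| = 0.69315 / 0.00285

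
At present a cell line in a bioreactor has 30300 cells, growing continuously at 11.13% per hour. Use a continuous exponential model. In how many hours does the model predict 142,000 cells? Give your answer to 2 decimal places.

t ≈ 13.88 hours

142000 = 30300 · e^(0.1113·t)
t = ln(142000/30300) / 0.1113 = ln(4.68647) / 0.1113 = 1.54468 / 0.1113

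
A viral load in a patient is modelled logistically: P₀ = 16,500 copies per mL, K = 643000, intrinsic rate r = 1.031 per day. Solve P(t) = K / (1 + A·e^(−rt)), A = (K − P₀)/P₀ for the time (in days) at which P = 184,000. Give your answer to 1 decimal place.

A = (643000 − 16500)/16500 = 37.9697
184000 = 643000/(1 + 37.9697·e^(−1.031t)) → 1 + 37.9697·e^(−1.031t) = 3.49457
e^(−1.031t) = 0.065699 → t = ln(15.22097)/1.031 = 2.72267/1.031

t ≈ 2.6 days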